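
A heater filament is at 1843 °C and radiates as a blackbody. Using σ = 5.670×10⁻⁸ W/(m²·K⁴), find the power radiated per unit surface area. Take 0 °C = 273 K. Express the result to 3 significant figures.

I ≈ 1.14×10⁶ W/m²

T = 1843 °C + 273 = 2116 K.
Stefan–Boltzmann: I = σT⁴ = 5.670×10⁻⁸ × (2116)⁴ = 1.14×10⁶ W/m².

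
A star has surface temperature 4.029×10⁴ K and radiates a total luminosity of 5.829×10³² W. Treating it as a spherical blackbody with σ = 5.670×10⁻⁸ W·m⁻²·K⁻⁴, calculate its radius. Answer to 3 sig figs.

L = 4πR²σT⁴ ⇒ R = √(L/(4πσT⁴)).
σT⁴ = 1.49407×10¹¹ W/m², so R = √(5.829×10³²/(4π×1.49407×10¹¹)) = 1.76×10¹⁰ m.

R ≈ 1.76×10¹⁰ m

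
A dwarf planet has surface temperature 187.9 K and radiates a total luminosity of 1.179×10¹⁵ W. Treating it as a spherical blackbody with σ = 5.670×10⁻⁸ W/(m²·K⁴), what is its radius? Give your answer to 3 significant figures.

R ≈ 1.15×10⁶ m

L = 4πR²σT⁴ ⇒ R = √(L/(4πσT⁴)).
σT⁴ = 70.6790 W/m², so R = √(1.179×10¹⁵/(4π×70.6790)) = 1.15×10⁶ m.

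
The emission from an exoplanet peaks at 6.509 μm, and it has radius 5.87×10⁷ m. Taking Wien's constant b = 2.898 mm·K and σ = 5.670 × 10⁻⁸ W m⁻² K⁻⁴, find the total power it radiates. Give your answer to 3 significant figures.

Wien's law: T = b/λ_max = 2.898×10⁻³/6.509×10⁻⁶ = 445.230 K.
Surface area A = 4πR² = 4π(5.87×10⁷ m)² = 4.32998×10¹⁶ m².
Then P = σAT⁴ = 5.670×10⁻⁸×4.32998×10¹⁶×(445.230)⁴ = 9.65×10¹⁹ W.

P ≈ 9.65×10¹⁹ W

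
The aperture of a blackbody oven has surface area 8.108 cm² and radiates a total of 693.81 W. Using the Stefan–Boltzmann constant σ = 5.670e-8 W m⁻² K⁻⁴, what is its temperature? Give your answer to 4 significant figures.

T ≈ 1971 K

Area A = 8.108 cm² = 8.108×10⁻⁴ m².
P = σAT⁴ ⇒ T = (P/(σA))^(1/4) = (693.81/(5.670×10⁻⁸×8.108×10⁻⁴))^(1/4) = 1971 K.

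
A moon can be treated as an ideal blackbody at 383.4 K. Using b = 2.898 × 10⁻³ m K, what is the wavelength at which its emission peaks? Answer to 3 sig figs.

λ_max ≈ 7.56 μm

Wien's displacement law: λ_max = b/T = (2.898×10⁻³ m·K)/(383.4 K) = 7.559×10⁻⁶ m.
That is 7.56 μm, in the infrared range.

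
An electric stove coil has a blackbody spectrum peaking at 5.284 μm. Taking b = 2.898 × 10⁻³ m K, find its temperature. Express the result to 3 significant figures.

Wien's law gives T = b/λ_max = (2.898×10⁻³ m·K)/(5.284×10⁻⁶ m) = 548 K.

T ≈ 548 K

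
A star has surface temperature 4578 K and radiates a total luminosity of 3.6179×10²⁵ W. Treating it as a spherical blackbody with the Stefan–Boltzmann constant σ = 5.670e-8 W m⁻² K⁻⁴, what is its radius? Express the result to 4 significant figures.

L = 4πR²σT⁴ ⇒ R = √(L/(4πσT⁴)).
σT⁴ = 2.49050×10⁷ W/m², so R = √(3.6179×10²⁵/(4π×2.49050×10⁷)) = 3.400×10⁸ m.

R ≈ 3.400×10⁸ m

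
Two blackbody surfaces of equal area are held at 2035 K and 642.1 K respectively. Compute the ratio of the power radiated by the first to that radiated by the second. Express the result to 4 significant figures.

P₁/P₂ ≈ 100.9

With equal areas, P₁/P₂ = (T₁/T₂)⁴ = (2035/642.1)⁴ = 100.9.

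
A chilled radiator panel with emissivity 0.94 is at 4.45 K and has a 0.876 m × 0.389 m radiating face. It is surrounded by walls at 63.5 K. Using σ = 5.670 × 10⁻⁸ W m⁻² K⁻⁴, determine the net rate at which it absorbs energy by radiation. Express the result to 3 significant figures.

Area A = 0.876 × 0.389 = 0.340764 m².
Net radiated power P_net = εσA(T⁴ − T₀⁴) = 0.94×5.670×10⁻⁸×0.340764×(4.45⁴ − 63.5⁴).
T⁴ − T₀⁴ = 392.139 − 1.62590×10⁷ = -1.62586×10⁷ K⁴, so P_net = -0.295 W — negative, meaning a net gain of 0.295 W.

Net gain ≈ 0.295 W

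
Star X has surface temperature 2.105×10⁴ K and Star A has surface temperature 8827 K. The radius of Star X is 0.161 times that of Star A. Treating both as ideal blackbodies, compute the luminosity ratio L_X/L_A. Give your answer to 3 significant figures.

L ∝ R²T⁴, so L_X/L_A = (R_X/R_A)²(T_X/T_A)⁴ = (0.161)² × (2.105×10⁴/8827)⁴ = 0.025921 × 32.3412 = 0.838.

L_X/L_A ≈ 0.838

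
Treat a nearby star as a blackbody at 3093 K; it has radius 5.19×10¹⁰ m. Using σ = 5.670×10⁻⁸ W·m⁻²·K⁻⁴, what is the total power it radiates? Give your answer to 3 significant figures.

Surface area A = 4πR² = 4π(5.19×10¹⁰ m)² = 3.38489×10²² m².
P = σAT⁴ = 5.670×10⁻⁸ × 3.38489×10²² × (3093)⁴ = 1.76×10²⁹ W.

P ≈ 1.76×10²⁹ W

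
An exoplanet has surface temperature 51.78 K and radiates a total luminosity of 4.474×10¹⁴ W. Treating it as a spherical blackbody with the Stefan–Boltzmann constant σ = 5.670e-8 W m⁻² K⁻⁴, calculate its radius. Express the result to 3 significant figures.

R ≈ 9.35×10⁶ m

L = 4πR²σT⁴ ⇒ R = √(L/(4πσT⁴)).
σT⁴ = 0.407597 W/m², so R = √(4.474×10¹⁴/(4π×0.407597)) = 9.35×10⁶ m.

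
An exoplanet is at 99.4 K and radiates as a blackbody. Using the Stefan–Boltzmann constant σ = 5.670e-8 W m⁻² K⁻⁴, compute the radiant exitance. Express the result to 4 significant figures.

Stefan–Boltzmann: I = σT⁴ = 5.670×10⁻⁸ × (99.4)⁴ = 5.535 W/m².

I ≈ 5.535 W/m²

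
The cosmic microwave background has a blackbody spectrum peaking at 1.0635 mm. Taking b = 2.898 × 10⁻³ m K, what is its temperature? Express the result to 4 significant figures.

T ≈ 2.725 K

Wien's law gives T = b/λ_max = (2.898×10⁻³ m·K)/(1.0635×10⁻³ m) = 2.725 K.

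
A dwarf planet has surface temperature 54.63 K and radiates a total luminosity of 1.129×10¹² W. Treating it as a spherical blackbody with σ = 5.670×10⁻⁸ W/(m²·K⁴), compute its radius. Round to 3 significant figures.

L = 4πR²σT⁴ ⇒ R = √(L/(4πσT⁴)).
σT⁴ = 0.505019 W/m², so R = √(1.129×10¹²/(4π×0.505019)) = 4.22×10⁵ m.

R ≈ 4.22×10⁵ m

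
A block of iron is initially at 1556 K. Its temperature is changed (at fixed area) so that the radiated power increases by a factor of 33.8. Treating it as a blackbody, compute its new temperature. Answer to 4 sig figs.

T₂ ≈ 3752 K

P ∝ T⁴, so T₂/T₁ = (P₂/P₁)^(1/4) = (33.8)^(1/4) = 2.41118.
T₂ = 1556 × 2.41118 = 3752 K.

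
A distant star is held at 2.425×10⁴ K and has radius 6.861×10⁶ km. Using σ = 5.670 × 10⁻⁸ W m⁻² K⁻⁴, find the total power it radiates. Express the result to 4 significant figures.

Surface area A = 4πR² = 4π(6.861×10⁹ m)² = 5.91541×10²⁰ m².
P = σAT⁴ = 5.670×10⁻⁸ × 5.91541×10²⁰ × (2.425×10⁴)⁴ = 1.160×10³¹ W.

P ≈ 1.160×10³¹ W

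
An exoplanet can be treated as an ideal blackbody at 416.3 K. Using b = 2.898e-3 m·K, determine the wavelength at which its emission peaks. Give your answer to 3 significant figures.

Wien's displacement law: λ_max = b/T = (2.898×10⁻³ m·K)/(416.3 K) = 6.961×10⁻⁶ m.
That is 6.96 μm, in the infrared range.

λ_max ≈ 6.96 μm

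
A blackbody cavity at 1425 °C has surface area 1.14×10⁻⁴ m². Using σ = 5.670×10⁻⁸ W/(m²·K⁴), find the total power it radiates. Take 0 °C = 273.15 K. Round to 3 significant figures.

T = 1425 °C + 273.15 = 1698.15 K.
Area A = 1.14×10⁻⁴ m².
P = σAT⁴ = 5.670×10⁻⁸ × 1.14×10⁻⁴ × (1698.15)⁴ = 53.8 W.

P ≈ 53.8 W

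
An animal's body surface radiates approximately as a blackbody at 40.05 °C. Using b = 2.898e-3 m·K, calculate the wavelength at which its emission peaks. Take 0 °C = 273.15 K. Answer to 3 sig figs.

T = 40.05 °C + 273.15 = 313.20 K.
Wien's displacement law: λ_max = b/T = (2.898×10⁻³ m·K)/(313.20 K) = 9.253×10⁻⁶ m.
That is 9.25 μm, in the infrared range.

λ_max ≈ 9.25 μm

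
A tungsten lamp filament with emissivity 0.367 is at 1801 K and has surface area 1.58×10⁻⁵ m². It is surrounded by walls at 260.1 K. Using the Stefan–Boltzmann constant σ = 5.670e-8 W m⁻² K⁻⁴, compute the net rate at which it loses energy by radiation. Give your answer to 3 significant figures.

Area A = 1.58×10⁻⁵ m².
Net radiated power P_net = εσA(T⁴ − T₀⁴) = 0.367×5.670×10⁻⁸×1.58×10⁻⁵×(1801⁴ − 260.1⁴).
T⁴ − T₀⁴ = 1.05209×10¹³ − 4.57679×10⁹ = 1.05163×10¹³ K⁴, so P_net = 3.46 W.

Net loss ≈ 3.46 W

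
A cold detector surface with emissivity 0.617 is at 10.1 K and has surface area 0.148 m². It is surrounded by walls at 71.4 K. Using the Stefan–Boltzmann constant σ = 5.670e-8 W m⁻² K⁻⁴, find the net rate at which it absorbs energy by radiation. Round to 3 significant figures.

Net gain ≈ 0.135 W

Area A = 0.148 m².
Net radiated power P_net = εσA(T⁴ − T₀⁴) = 0.617×5.670×10⁻⁸×0.148×(10.1⁴ − 71.4⁴).
T⁴ − T₀⁴ = 10406.0 − 2.59892×10⁷ = -2.59788×10⁷ K⁴, so P_net = -0.135 W — negative, meaning a net gain of 0.135 W.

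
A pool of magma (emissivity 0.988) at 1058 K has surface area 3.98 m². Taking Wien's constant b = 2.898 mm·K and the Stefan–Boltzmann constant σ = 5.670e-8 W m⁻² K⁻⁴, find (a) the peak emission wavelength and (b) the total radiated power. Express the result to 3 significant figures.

(a) λ_max = b/T = 2.898×10⁻³/1058 = 2.739×10⁻⁶ m = 2.74×10³ nm.
Area A = 3.98 m².
(b) P = εσAT⁴ = 0.988×5.670×10⁻⁸×3.98×(1058)⁴ = 2.79×10⁵ W.

λ_max ≈ 2.74×10³ nm; P ≈ 2.79×10⁵ W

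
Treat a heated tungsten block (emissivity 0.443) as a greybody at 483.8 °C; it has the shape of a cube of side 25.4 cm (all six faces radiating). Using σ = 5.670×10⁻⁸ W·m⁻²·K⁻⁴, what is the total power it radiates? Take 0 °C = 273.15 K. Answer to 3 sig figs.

P ≈ 3.19×10³ W

T = 483.8 °C + 273.15 = 756.95 K.
Area A = 6s² = 6×(0.254 m)² = 0.387096 m².
P = εσAT⁴ = 0.443 × 5.670×10⁻⁸ × 0.387096 × (756.95)⁴ = 3.19×10³ W.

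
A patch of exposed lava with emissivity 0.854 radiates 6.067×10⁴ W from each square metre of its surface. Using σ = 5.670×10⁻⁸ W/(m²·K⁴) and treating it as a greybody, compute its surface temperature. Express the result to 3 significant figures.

T ≈ 1.06×10³ K

I = εσT⁴, so T = (I/εσ)^(1/4) = (6.067×10⁴/(0.854×5.670×10⁻⁸))^(1/4) = 1.06×10³ K.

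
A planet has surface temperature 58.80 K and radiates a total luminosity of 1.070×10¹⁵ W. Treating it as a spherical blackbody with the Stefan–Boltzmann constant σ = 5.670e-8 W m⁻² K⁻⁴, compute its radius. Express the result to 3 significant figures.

L = 4πR²σT⁴ ⇒ R = √(L/(4πσT⁴)).
σT⁴ = 0.677786 W/m², so R = √(1.070×10¹⁵/(4π×0.677786)) = 1.12×10⁷ m.

R ≈ 1.12×10⁷ m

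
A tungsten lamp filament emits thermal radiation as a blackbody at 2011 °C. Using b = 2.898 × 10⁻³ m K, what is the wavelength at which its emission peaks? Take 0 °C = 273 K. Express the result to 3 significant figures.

T = 2011 °C + 273 = 2284 K.
Wien's displacement law: λ_max = b/T = (2.898×10⁻³ m·K)/(2284 K) = 1.269×10⁻⁶ m.
That is 1.27 μm, in the infrared range.

λ_max ≈ 1.27 μm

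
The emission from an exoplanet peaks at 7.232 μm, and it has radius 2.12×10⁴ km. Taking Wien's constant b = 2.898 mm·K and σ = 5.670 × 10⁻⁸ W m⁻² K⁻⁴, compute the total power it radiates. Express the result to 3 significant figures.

P ≈ 8.26×10¹⁸ W

Wien's law: T = b/λ_max = 2.898×10⁻³/7.232×10⁻⁶ = 400.719 K.
Surface area A = 4πR² = 4π(2.12×10⁷ m)² = 5.64783×10¹⁵ m².
Then P = σAT⁴ = 5.670×10⁻⁸×5.64783×10¹⁵×(400.719)⁴ = 8.26×10¹⁸ W.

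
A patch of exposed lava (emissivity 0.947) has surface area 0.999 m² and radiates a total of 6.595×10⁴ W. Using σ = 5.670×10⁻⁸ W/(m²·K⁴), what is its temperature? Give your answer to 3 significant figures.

T ≈ 1.05×10³ K

Area A = 0.999 m².
P = εσAT⁴ ⇒ T = (P/(εσA))^(1/4) = (6.595×10⁴/(0.947×5.670×10⁻⁸×0.999))^(1/4) = 1.05×10³ K.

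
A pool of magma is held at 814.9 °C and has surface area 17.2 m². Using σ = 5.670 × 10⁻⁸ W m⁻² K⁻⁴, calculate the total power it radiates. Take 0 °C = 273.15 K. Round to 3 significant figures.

T = 814.9 °C + 273.15 = 1088.05 K.
Area A = 17.2 m².
P = σAT⁴ = 5.670×10⁻⁸ × 17.2 × (1088.05)⁴ = 1.37×10⁶ W.

P ≈ 1.37×10⁶ W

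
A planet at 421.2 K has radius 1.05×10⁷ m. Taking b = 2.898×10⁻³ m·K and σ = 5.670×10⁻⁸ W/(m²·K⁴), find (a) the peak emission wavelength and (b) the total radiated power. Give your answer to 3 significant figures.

λ_max ≈ 6.88 μm; P ≈ 2.47×10¹⁸ W

(a) λ_max = b/T = 2.898×10⁻³/421.2 = 6.880×10⁻⁶ m = 6.88 μm.
Surface area A = 4πR² = 4π(1.05×10⁷ m)² = 1.38544×10¹⁵ m².
(b) P = σAT⁴ = 5.670×10⁻⁸×1.38544×10¹⁵×(421.2)⁴ = 2.47×10¹⁸ W.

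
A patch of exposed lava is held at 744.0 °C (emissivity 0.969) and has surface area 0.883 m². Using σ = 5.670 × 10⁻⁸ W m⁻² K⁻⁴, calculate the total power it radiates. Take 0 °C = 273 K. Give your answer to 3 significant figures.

P ≈ 5.19×10⁴ W

T = 744.0 °C + 273 = 1017.0 K.
Area A = 0.883 m².
P = εσAT⁴ = 0.969 × 5.670×10⁻⁸ × 0.883 × (1017.0)⁴ = 5.19×10⁴ W.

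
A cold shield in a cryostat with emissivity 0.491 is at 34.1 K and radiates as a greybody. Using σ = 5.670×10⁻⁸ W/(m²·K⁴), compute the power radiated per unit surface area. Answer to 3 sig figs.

I ≈ 0.0376 W/m²

Stefan–Boltzmann: I = εσT⁴ = 0.491 × 5.670×10⁻⁸ × (34.1)⁴ = 0.0376 W/m².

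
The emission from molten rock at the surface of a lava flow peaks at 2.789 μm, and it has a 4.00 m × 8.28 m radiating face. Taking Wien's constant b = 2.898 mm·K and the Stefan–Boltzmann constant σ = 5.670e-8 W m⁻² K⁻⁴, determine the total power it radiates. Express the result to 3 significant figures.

Wien's law: T = b/λ_max = 2.898×10⁻³/2.789×10⁻⁶ = 1039.08 K.
Area A = 4.00 × 8.28 = 33.12 m².
Then P = σAT⁴ = 5.670×10⁻⁸×33.12×(1039.08)⁴ = 2.19×10⁶ W.

P ≈ 2.19×10⁶ W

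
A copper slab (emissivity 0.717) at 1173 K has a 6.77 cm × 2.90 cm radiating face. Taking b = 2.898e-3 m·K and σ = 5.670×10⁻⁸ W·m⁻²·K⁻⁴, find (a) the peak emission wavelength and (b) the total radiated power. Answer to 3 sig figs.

(a) λ_max = b/T = 2.898×10⁻³/1173 = 2.471×10⁻⁶ m = 2.47 μm.
Area A = 0.0677 × 0.0290 = 1.9633×10⁻³ m².
(b) P = εσAT⁴ = 0.717×5.670×10⁻⁸×1.9633×10⁻³×(1173)⁴ = 151 W.

λ_max ≈ 2.47 μm; P ≈ 151 W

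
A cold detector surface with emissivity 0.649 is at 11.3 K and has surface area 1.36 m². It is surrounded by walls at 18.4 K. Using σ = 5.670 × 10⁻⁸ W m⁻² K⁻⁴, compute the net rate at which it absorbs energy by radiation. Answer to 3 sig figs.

Net gain ≈ 4.92×10⁻³ W

Area A = 1.36 m².
Net radiated power P_net = εσA(T⁴ − T₀⁴) = 0.649×5.670×10⁻⁸×1.36×(11.3⁴ − 18.4⁴).
T⁴ − T₀⁴ = 16304.7 − 1.14623×10⁵ = -98318.3 K⁴, so P_net = -4.92×10⁻³ W — negative, meaning a net gain of 4.92×10⁻³ W.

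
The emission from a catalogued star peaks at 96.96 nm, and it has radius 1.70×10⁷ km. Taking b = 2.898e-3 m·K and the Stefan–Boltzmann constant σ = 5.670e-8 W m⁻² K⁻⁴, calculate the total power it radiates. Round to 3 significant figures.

P ≈ 1.64×10³² W

Wien's law: T = b/λ_max = 2.898×10⁻³/9.696×10⁻⁸ = 29888.6 K.
Surface area A = 4πR² = 4π(1.70×10¹⁰ m)² = 3.63168×10²¹ m².
Then P = σAT⁴ = 5.670×10⁻⁸×3.63168×10²¹×(29888.6)⁴ = 1.64×10³² W.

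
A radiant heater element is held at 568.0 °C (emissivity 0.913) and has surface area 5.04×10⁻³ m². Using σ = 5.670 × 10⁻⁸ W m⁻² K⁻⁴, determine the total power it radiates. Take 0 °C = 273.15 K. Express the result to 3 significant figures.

T = 568.0 °C + 273.15 = 841.15 K.
Area A = 5.04×10⁻³ m².
P = εσAT⁴ = 0.913 × 5.670×10⁻⁸ × 5.04×10⁻³ × (841.15)⁴ = 131 W.

P ≈ 131 W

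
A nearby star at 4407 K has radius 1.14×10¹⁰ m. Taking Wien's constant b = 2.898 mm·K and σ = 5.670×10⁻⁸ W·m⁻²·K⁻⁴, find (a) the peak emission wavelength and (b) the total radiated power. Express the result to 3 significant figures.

λ_max ≈ 658 nm; P ≈ 3.49×10²⁸ W

(a) λ_max = b/T = 2.898×10⁻³/4407 = 6.576×10⁻⁷ m = 658 nm.
Surface area A = 4πR² = 4π(1.14×10¹⁰ m)² = 1.63313×10²¹ m².
(b) P = σAT⁴ = 5.670×10⁻⁸×1.63313×10²¹×(4407)⁴ = 3.49×10²⁸ W.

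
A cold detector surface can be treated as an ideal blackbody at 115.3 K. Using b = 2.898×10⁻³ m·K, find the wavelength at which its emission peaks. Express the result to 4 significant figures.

λ_max ≈ 25.13 μm

Wien's displacement law: λ_max = b/T = (2.898×10⁻³ m·K)/(115.3 K) = 2.5134×10⁻⁵ m.
That is 25.13 μm, in the infrared range.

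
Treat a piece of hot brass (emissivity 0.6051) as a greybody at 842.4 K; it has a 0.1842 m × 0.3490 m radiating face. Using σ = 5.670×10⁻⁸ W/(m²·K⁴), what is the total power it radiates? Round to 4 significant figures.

P ≈ 1111 W

Area A = 0.1842 × 0.3490 = 0.0642858 m².
P = εσAT⁴ = 0.6051 × 5.670×10⁻⁸ × 0.0642858 × (842.4)⁴ = 1111 W.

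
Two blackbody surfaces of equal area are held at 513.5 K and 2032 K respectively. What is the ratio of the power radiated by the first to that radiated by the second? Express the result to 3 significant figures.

With equal areas, P₁/P₂ = (T₁/T₂)⁴ = (513.5/2032)⁴ = 4.08×10⁻³.

P₁/P₂ ≈ 4.08×10⁻³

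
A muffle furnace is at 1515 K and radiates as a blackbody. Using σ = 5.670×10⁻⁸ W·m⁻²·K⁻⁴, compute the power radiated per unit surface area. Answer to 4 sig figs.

Stefan–Boltzmann: I = σT⁴ = 5.670×10⁻⁸ × (1515)⁴ = 2.987×10⁵ W/m².

I ≈ 2.987×10⁵ W/m²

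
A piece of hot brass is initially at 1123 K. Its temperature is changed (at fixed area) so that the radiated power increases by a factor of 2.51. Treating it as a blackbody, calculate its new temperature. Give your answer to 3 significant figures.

T₂ ≈ 1.41×10³ K

P ∝ T⁴, so T₂/T₁ = (P₂/P₁)^(1/4) = (2.51)^(1/4) = 1.25869.
T₂ = 1123 × 1.25869 = 1.41×10³ K.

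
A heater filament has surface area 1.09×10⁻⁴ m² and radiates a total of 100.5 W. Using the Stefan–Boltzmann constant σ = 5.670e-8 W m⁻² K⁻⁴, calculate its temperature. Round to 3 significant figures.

T ≈ 2.01×10³ K

Area A = 1.09×10⁻⁴ m².
P = σAT⁴ ⇒ T = (P/(σA))^(1/4) = (100.5/(5.670×10⁻⁸×1.09×10⁻⁴))^(1/4) = 2.01×10³ K.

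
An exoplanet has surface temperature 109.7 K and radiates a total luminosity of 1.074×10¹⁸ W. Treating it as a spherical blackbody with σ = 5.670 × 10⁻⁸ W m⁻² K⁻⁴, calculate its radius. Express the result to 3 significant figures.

R ≈ 1.02×10⁸ m

L = 4πR²σT⁴ ⇒ R = √(L/(4πσT⁴)).
σT⁴ = 8.21126 W/m², so R = √(1.074×10¹⁸/(4π×8.21126)) = 1.02×10⁸ m.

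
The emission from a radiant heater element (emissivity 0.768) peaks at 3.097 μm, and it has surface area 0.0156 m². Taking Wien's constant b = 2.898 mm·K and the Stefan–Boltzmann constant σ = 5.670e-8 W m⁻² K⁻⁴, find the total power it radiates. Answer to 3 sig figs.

Wien's law: T = b/λ_max = 2.898×10⁻³/3.097×10⁻⁶ = 935.744 K.
Area A = 0.0156 m².
Then P = εσAT⁴ = 0.768×5.670×10⁻⁸×0.0156×(935.744)⁴ = 521 W.

P ≈ 521 W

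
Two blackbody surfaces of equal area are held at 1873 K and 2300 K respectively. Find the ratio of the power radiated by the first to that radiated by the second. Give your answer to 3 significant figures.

With equal areas, P₁/P₂ = (T₁/T₂)⁴ = (1873/2300)⁴ = 0.440.

P₁/P₂ ≈ 0.440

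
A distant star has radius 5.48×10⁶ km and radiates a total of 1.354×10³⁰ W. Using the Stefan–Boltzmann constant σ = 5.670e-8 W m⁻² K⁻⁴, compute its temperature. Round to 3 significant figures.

Surface area A = 4πR² = 4π(5.48×10⁹ m)² = 3.77373×10²⁰ m².
P = σAT⁴ ⇒ T = (P/(σA))^(1/4) = (1.354×10³⁰/(5.670×10⁻⁸×3.77373×10²⁰))^(1/4) = 1.59×10⁴ K.

T ≈ 1.59×10⁴ K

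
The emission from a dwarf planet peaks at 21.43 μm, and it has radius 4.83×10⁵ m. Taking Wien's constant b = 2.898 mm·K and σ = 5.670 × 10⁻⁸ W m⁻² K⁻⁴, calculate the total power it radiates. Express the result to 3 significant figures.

P ≈ 5.56×10¹³ W

Wien's law: T = b/λ_max = 2.898×10⁻³/2.143×10⁻⁵ = 135.231 K.
Surface area A = 4πR² = 4π(4.83×10⁵ m)² = 2.93160×10¹² m².
Then P = σAT⁴ = 5.670×10⁻⁸×2.93160×10¹²×(135.231)⁴ = 5.56×10¹³ W.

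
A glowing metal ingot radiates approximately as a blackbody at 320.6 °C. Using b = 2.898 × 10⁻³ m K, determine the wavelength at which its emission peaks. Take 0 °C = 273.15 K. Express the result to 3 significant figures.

λ_max ≈ 4.88 μm

T = 320.6 °C + 273.15 = 593.75 K.
Wien's displacement law: λ_max = b/T = (2.898×10⁻³ m·K)/(593.75 K) = 4.881×10⁻⁶ m.
That is 4.88 μm, in the infrared range.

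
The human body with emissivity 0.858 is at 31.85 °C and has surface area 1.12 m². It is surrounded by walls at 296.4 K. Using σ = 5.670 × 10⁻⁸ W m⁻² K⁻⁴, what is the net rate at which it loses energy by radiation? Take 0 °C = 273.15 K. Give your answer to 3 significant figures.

Net loss ≈ 51.0 W

T = 31.85 °C + 273.15 = 305.00 K.
Area A = 1.12 m².
Net radiated power P_net = εσA(T⁴ − T₀⁴) = 0.858×5.670×10⁻⁸×1.12×(305.00⁴ − 296.4⁴).
T⁴ − T₀⁴ = 8.65365×10⁹ − 7.71814×10⁹ = 9.35510×10⁸ K⁴, so P_net = 51.0 W.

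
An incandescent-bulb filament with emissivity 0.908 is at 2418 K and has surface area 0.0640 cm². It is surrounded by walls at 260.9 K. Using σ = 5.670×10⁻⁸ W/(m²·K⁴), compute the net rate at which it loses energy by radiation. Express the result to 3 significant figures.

Area A = 0.0640 cm² = 6.40×10⁻⁶ m².
Net radiated power P_net = εσA(T⁴ − T₀⁴) = 0.908×5.670×10⁻⁸×6.40×10⁻⁶×(2418⁴ − 260.9⁴).
T⁴ − T₀⁴ = 3.41842×10¹³ − 4.63336×10⁹ = 3.41796×10¹³ K⁴, so P_net = 11.3 W.

Net loss ≈ 11.3 W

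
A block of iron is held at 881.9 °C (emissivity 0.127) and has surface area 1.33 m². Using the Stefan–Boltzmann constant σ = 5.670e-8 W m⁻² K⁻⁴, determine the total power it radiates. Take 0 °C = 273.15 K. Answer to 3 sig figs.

T = 881.9 °C + 273.15 = 1155.05 K.
Area A = 1.33 m².
P = εσAT⁴ = 0.127 × 5.670×10⁻⁸ × 1.33 × (1155.05)⁴ = 1.70×10⁴ W.

P ≈ 1.70×10⁴ W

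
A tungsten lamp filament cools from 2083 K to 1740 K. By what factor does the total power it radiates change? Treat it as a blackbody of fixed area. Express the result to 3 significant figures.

P₂/P₁ ≈ 0.487

P ∝ T⁴, so P₂/P₁ = (T₂/T₁)⁴ = (1740/2083)⁴ = (0.835334)⁴ = 0.487.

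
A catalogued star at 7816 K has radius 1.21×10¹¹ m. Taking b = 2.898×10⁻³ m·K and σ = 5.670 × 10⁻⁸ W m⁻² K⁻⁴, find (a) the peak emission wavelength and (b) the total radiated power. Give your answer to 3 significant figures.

λ_max ≈ 371 nm; P ≈ 3.89×10³¹ W

(a) λ_max = b/T = 2.898×10⁻³/7816 = 3.708×10⁻⁷ m = 371 nm.
Surface area A = 4πR² = 4π(1.21×10¹¹ m)² = 1.83984×10²³ m².
(b) P = σAT⁴ = 5.670×10⁻⁸×1.83984×10²³×(7816)⁴ = 3.89×10³¹ W.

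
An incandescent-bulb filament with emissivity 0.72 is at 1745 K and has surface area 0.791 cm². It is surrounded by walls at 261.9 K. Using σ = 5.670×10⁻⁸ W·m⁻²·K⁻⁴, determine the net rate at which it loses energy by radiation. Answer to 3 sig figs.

Net loss ≈ 29.9 W

Area A = 0.791 cm² = 7.91×10⁻⁵ m².
Net radiated power P_net = εσA(T⁴ − T₀⁴) = 0.72×5.670×10⁻⁸×7.91×10⁻⁵×(1745⁴ − 261.9⁴).
T⁴ − T₀⁴ = 9.27218×10¹² − 4.70481×10⁹ = 9.26748×10¹² K⁴, so P_net = 29.9 W.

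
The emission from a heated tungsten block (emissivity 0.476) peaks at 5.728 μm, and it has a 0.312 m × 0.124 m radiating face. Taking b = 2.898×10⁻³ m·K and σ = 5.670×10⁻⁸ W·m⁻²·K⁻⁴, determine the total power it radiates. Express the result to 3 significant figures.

Wien's law: T = b/λ_max = 2.898×10⁻³/5.728×10⁻⁶ = 505.936 K.
Area A = 0.312 × 0.124 = 0.038688 m².
Then P = εσAT⁴ = 0.476×5.670×10⁻⁸×0.038688×(505.936)⁴ = 68.4 W.

P ≈ 68.4 W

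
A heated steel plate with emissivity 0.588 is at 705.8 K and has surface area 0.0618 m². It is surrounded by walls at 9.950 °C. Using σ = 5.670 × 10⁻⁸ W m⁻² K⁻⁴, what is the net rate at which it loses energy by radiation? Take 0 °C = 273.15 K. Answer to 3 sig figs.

Net loss ≈ 498 W

Surroundings: T = 9.950 °C + 273.15 = 283.100 K.
Area A = 0.0618 m².
Net radiated power P_net = εσA(T⁴ − T₀⁴) = 0.588×5.670×10⁻⁸×0.0618×(705.8⁴ − 283.100⁴).
T⁴ − T₀⁴ = 2.48157×10¹¹ − 6.42332×10⁹ = 2.41734×10¹¹ K⁴, so P_net = 498 W.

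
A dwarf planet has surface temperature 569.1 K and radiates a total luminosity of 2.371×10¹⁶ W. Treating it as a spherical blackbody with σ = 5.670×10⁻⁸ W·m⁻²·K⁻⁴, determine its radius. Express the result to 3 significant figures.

R ≈ 5.63×10⁵ m

L = 4πR²σT⁴ ⇒ R = √(L/(4πσT⁴)).
σT⁴ = 5947.54 W/m², so R = √(2.371×10¹⁶/(4π×5947.54)) = 5.63×10⁵ m.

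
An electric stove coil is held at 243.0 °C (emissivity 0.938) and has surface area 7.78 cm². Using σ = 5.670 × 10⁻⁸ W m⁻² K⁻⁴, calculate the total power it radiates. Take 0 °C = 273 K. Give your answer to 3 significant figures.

T = 243.0 °C + 273 = 516.0 K.
Area A = 7.78 cm² = 7.78×10⁻⁴ m².
P = εσAT⁴ = 0.938 × 5.670×10⁻⁸ × 7.78×10⁻⁴ × (516.0)⁴ = 2.93 W.

P ≈ 2.93 W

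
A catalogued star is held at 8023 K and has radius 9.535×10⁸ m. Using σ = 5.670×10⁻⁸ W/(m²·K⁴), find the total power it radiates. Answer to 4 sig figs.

P ≈ 2.684×10²⁷ W

Surface area A = 4πR² = 4π(9.535×10⁸ m)² = 1.14249×10¹⁹ m².
P = σAT⁴ = 5.670×10⁻⁸ × 1.14249×10¹⁹ × (8023)⁴ = 2.684×10²⁷ W.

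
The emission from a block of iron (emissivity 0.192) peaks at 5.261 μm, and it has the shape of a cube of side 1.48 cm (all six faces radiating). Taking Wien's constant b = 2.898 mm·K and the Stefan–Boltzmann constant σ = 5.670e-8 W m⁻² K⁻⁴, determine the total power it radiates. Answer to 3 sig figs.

P ≈ 1.32 W

Wien's law: T = b/λ_max = 2.898×10⁻³/5.261×10⁻⁶ = 550.846 K.
Area A = 6s² = 6×(0.0148 m)² = 1.31424×10⁻³ m².
Then P = εσAT⁴ = 0.192×5.670×10⁻⁸×1.31424×10⁻³×(550.846)⁴ = 1.32 W.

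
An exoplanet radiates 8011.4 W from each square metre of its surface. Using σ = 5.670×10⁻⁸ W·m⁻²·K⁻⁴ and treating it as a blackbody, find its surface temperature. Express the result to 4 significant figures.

T ≈ 613.1 K

I = σT⁴, so T = (I/σ)^(1/4) = (8011.4/(5.670×10⁻⁸))^(1/4) = 613.1 K.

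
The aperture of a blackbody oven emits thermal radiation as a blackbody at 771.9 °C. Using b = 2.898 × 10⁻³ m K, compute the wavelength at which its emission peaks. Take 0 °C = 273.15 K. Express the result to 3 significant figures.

T = 771.9 °C + 273.15 = 1045.05 K.
Wien's displacement law: λ_max = b/T = (2.898×10⁻³ m·K)/(1045.05 K) = 2.773×10⁻⁶ m.
That is 2.77 μm, in the infrared range.

λ_max ≈ 2.77 μm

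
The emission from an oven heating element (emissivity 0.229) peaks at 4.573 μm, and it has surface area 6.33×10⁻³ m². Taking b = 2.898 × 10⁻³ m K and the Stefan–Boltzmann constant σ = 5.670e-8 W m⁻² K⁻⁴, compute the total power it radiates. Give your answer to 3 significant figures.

P ≈ 13.3 W

Wien's law: T = b/λ_max = 2.898×10⁻³/4.573×10⁻⁶ = 633.720 K.
Area A = 6.33×10⁻³ m².
Then P = εσAT⁴ = 0.229×5.670×10⁻⁸×6.33×10⁻³×(633.720)⁴ = 13.3 W.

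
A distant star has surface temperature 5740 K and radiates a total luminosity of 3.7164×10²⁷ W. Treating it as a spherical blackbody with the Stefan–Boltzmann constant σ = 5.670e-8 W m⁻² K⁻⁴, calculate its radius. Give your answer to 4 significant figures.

L = 4πR²σT⁴ ⇒ R = √(L/(4πσT⁴)).
σT⁴ = 6.15504×10⁷ W/m², so R = √(3.7164×10²⁷/(4π×6.15504×10⁷)) = 2.192×10⁹ m.

R ≈ 2.192×10⁹ m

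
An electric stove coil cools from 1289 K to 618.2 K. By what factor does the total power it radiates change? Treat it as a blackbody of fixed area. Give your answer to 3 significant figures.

P₂/P₁ ≈ 0.0529

P ∝ T⁴, so P₂/P₁ = (T₂/T₁)⁴ = (618.2/1289)⁴ = (0.479597)⁴ = 0.0529.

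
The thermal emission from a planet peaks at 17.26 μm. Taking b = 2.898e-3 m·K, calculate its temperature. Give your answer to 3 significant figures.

Wien's law gives T = b/λ_max = (2.898×10⁻³ m·K)/(1.726×10⁻⁵ m) = 168 K.

T ≈ 168 K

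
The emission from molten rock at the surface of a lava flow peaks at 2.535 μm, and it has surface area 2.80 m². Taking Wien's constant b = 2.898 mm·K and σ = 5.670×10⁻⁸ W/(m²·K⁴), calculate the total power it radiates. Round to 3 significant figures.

P ≈ 2.71×10⁵ W

Wien's law: T = b/λ_max = 2.898×10⁻³/2.535×10⁻⁶ = 1143.20 K.
Area A = 2.80 m².
Then P = σAT⁴ = 5.670×10⁻⁸×2.80×(1143.20)⁴ = 2.71×10⁵ W.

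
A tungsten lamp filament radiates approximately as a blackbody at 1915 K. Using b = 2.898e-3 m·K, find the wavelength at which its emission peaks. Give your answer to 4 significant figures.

Wien's displacement law: λ_max = b/T = (2.898×10⁻³ m·K)/(1915 K) = 1.5133×10⁻⁶ m.
That is 1.513 μm, in the infrared range.

λ_max ≈ 1.513 μm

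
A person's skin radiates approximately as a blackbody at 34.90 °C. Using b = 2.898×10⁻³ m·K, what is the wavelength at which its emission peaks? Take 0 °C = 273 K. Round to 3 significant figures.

λ_max ≈ 9.41 μm

T = 34.90 °C + 273 = 307.90 K.
Wien's displacement law: λ_max = b/T = (2.898×10⁻³ m·K)/(307.90 K) = 9.412×10⁻⁶ m.
That is 9.41 μm, in the infrared range.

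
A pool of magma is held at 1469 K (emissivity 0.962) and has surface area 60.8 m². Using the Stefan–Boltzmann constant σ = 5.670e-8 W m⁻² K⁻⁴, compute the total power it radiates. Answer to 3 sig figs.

Area A = 60.8 m².
P = εσAT⁴ = 0.962 × 5.670×10⁻⁸ × 60.8 × (1469)⁴ = 1.54×10⁷ W.

P ≈ 1.54×10⁷ W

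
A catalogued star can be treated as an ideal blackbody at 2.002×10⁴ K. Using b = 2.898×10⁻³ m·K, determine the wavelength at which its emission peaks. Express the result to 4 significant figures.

Wien's displacement law: λ_max = b/T = (2.898×10⁻³ m·K)/(2.002×10⁴ K) = 1.4476×10⁻⁷ m.
That is 144.8 nm, in the ultraviolet range.

λ_max ≈ 144.8 nm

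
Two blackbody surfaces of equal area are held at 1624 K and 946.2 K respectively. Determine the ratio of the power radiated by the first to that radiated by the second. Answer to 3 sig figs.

P₁/P₂ ≈ 8.68

With equal areas, P₁/P₂ = (T₁/T₂)⁴ = (1624/946.2)⁴ = 8.68.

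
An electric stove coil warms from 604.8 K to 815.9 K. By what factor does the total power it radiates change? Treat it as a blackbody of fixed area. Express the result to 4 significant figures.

P₂/P₁ ≈ 3.312

P ∝ T⁴, so P₂/P₁ = (T₂/T₁)⁴ = (815.9/604.8)⁴ = (1.34904)⁴ = 3.312.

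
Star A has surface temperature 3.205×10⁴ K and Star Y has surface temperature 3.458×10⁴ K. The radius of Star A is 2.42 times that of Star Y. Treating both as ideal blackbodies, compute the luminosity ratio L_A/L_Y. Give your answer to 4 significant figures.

L_A/L_Y ≈ 4.322

L ∝ R²T⁴, so L_A/L_Y = (R_A/R_Y)²(T_A/T_Y)⁴ = (2.42)² × (3.205×10⁴/3.458×10⁴)⁴ = 5.8564 × 0.737925 = 4.322.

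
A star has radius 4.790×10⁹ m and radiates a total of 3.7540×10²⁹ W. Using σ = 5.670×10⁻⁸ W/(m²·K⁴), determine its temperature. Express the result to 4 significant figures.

T ≈ 1.231×10⁴ K

Surface area A = 4πR² = 4π(4.790×10⁹ m)² = 2.88324×10²⁰ m².
P = σAT⁴ ⇒ T = (P/(σA))^(1/4) = (3.7540×10²⁹/(5.670×10⁻⁸×2.88324×10²⁰))^(1/4) = 1.231×10⁴ K.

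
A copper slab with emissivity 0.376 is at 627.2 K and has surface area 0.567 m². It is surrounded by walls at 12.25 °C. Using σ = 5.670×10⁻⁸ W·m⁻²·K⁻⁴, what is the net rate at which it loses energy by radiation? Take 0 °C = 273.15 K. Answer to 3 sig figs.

Surroundings: T = 12.25 °C + 273.15 = 285.40 K.
Area A = 0.567 m².
Net radiated power P_net = εσA(T⁴ − T₀⁴) = 0.376×5.670×10⁻⁸×0.567×(627.2⁴ − 285.40⁴).
T⁴ − T₀⁴ = 1.54748×10¹¹ − 6.63462×10⁹ = 1.48113×10¹¹ K⁴, so P_net = 1.79×10³ W.

Net loss ≈ 1.79×10³ W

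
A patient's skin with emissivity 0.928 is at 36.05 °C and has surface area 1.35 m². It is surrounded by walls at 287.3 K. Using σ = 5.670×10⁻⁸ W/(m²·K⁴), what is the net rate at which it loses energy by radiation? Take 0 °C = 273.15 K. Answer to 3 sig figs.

Net loss ≈ 165 W

T = 36.05 °C + 273.15 = 309.20 K.
Area A = 1.35 m².
Net radiated power P_net = εσA(T⁴ − T₀⁴) = 0.928×5.670×10⁻⁸×1.35×(309.20⁴ − 287.3⁴).
T⁴ − T₀⁴ = 9.14025×10⁹ − 6.81306×10⁹ = 2.32719×10⁹ K⁴, so P_net = 165 W.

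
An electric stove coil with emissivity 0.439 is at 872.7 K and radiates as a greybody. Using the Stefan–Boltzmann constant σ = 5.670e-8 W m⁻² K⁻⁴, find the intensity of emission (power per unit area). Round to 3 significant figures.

I ≈ 1.44×10⁴ W/m²

Stefan–Boltzmann: I = εσT⁴ = 0.439 × 5.670×10⁻⁸ × (872.7)⁴ = 1.44×10⁴ W/m².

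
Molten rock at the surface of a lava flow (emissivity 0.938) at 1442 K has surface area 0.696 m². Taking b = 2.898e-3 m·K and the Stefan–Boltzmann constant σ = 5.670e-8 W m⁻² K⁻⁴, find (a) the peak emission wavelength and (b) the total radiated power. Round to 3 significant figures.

λ_max ≈ 2.01 μm; P ≈ 1.60×10⁵ W

(a) λ_max = b/T = 2.898×10⁻³/1442 = 2.010×10⁻⁶ m = 2.01 μm.
Area A = 0.696 m².
(b) P = εσAT⁴ = 0.938×5.670×10⁻⁸×0.696×(1442)⁴ = 1.60×10⁵ W.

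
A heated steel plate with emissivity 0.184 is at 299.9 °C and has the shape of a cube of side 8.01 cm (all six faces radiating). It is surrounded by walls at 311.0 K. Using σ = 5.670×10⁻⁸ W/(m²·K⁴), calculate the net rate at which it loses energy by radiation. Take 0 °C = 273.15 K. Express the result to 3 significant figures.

T = 299.9 °C + 273.15 = 573.05 K.
Area A = 6s² = 6×(0.0801 m)² = 0.0384961 m².
Net radiated power P_net = εσA(T⁴ − T₀⁴) = 0.184×5.670×10⁻⁸×0.0384961×(573.05⁴ − 311.0⁴).
T⁴ − T₀⁴ = 1.07838×10¹¹ − 9.35495×10⁹ = 9.84830×10¹⁰ K⁴, so P_net = 39.6 W.

Net loss ≈ 39.6 W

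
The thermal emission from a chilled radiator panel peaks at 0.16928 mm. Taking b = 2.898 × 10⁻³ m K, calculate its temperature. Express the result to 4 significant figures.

Wien's law gives T = b/λ_max = (2.898×10⁻³ m·K)/(1.6928×10⁻⁴ m) = 17.12 K.

T ≈ 17.12 K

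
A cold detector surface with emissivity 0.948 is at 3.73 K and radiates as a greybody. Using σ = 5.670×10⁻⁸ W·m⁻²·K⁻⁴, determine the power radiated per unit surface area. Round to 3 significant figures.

Stefan–Boltzmann: I = εσT⁴ = 0.948 × 5.670×10⁻⁸ × (3.73)⁴ = 1.04×10⁻⁵ W/m².

I ≈ 1.04×10⁻⁵ W/m²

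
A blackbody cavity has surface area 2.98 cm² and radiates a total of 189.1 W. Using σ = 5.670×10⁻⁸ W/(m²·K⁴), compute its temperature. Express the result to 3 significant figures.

T ≈ 1.83×10³ K

Area A = 2.98 cm² = 2.98×10⁻⁴ m².
P = σAT⁴ ⇒ T = (P/(σA))^(1/4) = (189.1/(5.670×10⁻⁸×2.98×10⁻⁴))^(1/4) = 1.83×10³ K.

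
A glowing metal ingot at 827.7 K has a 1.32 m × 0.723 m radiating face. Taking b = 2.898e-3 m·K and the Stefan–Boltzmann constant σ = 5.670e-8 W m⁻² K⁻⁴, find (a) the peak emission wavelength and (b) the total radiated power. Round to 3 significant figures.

(a) λ_max = b/T = 2.898×10⁻³/827.7 = 3.501×10⁻⁶ m = 3.50 μm.
Area A = 1.32 × 0.723 = 0.95436 m².
(b) P = σAT⁴ = 5.670×10⁻⁸×0.95436×(827.7)⁴ = 2.54×10⁴ W.

λ_max ≈ 3.50 μm; P ≈ 2.54×10⁴ W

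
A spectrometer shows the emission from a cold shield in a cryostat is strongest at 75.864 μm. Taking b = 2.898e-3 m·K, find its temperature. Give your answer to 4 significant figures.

Wien's law gives T = b/λ_max = (2.898×10⁻³ m·K)/(7.5864×10⁻⁵ m) = 38.20 K.

T ≈ 38.20 K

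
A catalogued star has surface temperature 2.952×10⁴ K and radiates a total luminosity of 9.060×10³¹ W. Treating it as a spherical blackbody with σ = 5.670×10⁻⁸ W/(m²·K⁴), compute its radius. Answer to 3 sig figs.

L = 4πR²σT⁴ ⇒ R = √(L/(4πσT⁴)).
σT⁴ = 4.30575×10¹⁰ W/m², so R = √(9.060×10³¹/(4π×4.30575×10¹⁰)) = 1.29×10¹⁰ m.

R ≈ 1.29×10¹⁰ m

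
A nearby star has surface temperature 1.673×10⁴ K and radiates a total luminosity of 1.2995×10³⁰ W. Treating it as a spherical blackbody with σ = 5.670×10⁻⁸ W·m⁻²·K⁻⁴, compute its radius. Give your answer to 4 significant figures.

R ≈ 4.825×10⁹ m

L = 4πR²σT⁴ ⇒ R = √(L/(4πσT⁴)).
σT⁴ = 4.44188×10⁹ W/m², so R = √(1.2995×10³⁰/(4π×4.44188×10⁹)) = 4.825×10⁹ m.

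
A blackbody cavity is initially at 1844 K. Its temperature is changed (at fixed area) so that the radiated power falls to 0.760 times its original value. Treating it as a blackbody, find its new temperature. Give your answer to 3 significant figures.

P ∝ T⁴, so T₂/T₁ = (P₂/P₁)^(1/4) = (0.760)^(1/4) = 0.933691.
T₂ = 1844 × 0.933691 = 1.72×10³ K.

T₂ ≈ 1.72×10³ K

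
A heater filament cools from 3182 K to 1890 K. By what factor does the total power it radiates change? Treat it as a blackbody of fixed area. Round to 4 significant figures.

P₂/P₁ ≈ 0.1245

P ∝ T⁴, so P₂/P₁ = (T₂/T₁)⁴ = (1890/3182)⁴ = (0.593966)⁴ = 0.1245.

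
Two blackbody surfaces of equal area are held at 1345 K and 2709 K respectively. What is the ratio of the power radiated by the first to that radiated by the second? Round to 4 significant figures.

With equal areas, P₁/P₂ = (T₁/T₂)⁴ = (1345/2709)⁴ = 0.06076.

P₁/P₂ ≈ 0.06076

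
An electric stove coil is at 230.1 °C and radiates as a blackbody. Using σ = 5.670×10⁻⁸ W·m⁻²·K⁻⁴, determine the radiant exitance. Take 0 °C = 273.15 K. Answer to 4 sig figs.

T = 230.1 °C + 273.15 = 503.25 K.
Stefan–Boltzmann: I = σT⁴ = 5.670×10⁻⁸ × (503.25)⁴ = 3637 W/m².

I ≈ 3637 W/m²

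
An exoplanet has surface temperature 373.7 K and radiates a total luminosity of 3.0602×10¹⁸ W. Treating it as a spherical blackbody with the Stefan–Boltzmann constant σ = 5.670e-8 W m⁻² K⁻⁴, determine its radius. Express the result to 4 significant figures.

R ≈ 1.484×10⁷ m

L = 4πR²σT⁴ ⇒ R = √(L/(4πσT⁴)).
σT⁴ = 1105.80 W/m², so R = √(3.0602×10¹⁸/(4π×1105.80)) = 1.484×10⁷ m.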